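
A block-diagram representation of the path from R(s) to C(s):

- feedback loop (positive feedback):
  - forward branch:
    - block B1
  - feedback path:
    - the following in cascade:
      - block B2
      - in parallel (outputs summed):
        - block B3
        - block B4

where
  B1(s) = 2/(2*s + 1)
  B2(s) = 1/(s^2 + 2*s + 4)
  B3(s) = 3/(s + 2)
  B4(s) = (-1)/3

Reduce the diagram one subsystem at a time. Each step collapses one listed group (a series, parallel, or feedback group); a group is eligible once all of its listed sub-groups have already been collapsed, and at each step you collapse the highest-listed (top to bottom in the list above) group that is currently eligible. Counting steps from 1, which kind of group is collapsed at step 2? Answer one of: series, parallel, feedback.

Step 1. reduce the parallel group B3, B4
Step 2. multiply B2, (B3+B4) (series)
Step 3. close the feedback loop around B1, (B2*(B3+B4))
Step 2 collapses a series group.

Final answer: series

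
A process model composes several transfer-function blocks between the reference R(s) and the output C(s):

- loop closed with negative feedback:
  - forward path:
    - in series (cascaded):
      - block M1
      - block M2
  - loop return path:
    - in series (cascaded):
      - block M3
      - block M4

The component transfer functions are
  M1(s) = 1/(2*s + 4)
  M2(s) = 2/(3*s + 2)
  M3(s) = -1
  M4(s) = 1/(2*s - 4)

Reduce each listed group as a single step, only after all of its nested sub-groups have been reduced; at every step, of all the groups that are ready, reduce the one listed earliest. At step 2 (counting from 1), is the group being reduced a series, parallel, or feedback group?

Step 1: series reduction of M1, M2
Step 2: series reduction of M3, M4
Step 3: reduce the feedback loop with forward (M1*M2) and return (M3*M4)
At step 2 the group reduced is series.

Therefore the answer is series.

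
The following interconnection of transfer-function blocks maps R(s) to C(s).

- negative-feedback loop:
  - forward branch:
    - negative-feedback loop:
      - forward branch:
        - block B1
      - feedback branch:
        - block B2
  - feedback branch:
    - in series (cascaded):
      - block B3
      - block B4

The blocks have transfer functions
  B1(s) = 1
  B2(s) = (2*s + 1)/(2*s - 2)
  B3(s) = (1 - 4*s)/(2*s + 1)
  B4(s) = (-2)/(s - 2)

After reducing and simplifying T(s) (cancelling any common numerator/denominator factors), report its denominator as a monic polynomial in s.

(1) collapse the loop (B1 forward, B2 return); result (2*s - 2)/(4*s - 1)
(2) combine B3, B4 in series; result (8*s - 2)/(2*s^2 - 3*s - 2)
(3) collapse the loop ([B1/(1+B1*B2)] forward, (B3*B4) return); result (4*s^3 - 10*s^2 + 2*s + 4)/(8*s^3 + 2*s^2 - 25*s + 6)
That last expression is T(s), already simplified. Scaling its denominator by 1/8 (the reciprocal of the leading coefficient) yields the monic denominator.

Answer: s^3 + s^2/4 - 25*s/8 + 3/4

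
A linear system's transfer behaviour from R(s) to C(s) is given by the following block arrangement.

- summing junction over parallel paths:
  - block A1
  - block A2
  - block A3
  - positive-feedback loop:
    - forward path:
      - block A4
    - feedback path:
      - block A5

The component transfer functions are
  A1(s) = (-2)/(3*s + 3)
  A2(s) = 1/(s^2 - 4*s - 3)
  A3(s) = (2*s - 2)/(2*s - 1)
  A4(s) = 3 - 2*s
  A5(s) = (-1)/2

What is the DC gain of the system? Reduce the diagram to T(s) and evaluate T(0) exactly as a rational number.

Reducing step by step:

Step 1: apply the feedback formula to A4, A5 -> (4*s - 6)/(2*s - 5)
Step 2: sum the parallel branches A1, A2, A3, [A4/(1-A4*A5)] -> (36*s^5 - 206*s^4 + 134*s^3 + 272*s^2 - 119*s - 99)/(12*s^5 - 72*s^4 + 39*s^3 + 171*s^2 + 3*s - 45)
Evaluating the step-2 result (the overall T(s)) at s = 0 gives T(0) = -99/(-45) = 11/5.

Answer: 11/5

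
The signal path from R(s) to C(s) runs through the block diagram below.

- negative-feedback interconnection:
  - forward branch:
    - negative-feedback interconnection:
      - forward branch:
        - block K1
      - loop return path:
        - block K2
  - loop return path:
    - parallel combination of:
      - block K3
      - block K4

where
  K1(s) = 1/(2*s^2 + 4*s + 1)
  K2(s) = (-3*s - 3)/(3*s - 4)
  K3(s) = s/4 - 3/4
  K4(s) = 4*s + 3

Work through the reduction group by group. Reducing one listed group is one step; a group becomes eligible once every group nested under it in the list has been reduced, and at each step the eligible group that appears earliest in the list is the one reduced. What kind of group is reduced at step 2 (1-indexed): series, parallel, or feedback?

Reducing step by step:

Step 1 - close the feedback loop around K1, K2
Step 2 - sum the parallel branches K3, K4
Step 3 - reduce the feedback loop with forward [K1/(1+K1*K2)] and return (K3+K4)
Step 2 collapses a parallel group.

Answer: parallel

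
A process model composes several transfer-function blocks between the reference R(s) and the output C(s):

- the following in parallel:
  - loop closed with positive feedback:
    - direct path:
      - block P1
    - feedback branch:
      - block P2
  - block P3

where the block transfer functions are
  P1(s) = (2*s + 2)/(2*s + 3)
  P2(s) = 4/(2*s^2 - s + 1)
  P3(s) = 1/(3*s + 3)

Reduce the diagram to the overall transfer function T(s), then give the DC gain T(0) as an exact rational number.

The answer is -1/15.

Reasoning:
Step 1. apply the feedback formula to P1, P2 = (4*s^3 + 2*s^2 + 2)/(4*s^3 + 4*s^2 - 9*s - 5)
Step 2. combine [P1/(1-P1*P2)], P3 in parallel = (12*s^4 + 22*s^3 + 10*s^2 - 3*s + 1)/(12*s^4 + 24*s^3 - 15*s^2 - 42*s - 15)
Step 2 gives the overall T(s). Then T(0) = 1/(-15) = -1/15.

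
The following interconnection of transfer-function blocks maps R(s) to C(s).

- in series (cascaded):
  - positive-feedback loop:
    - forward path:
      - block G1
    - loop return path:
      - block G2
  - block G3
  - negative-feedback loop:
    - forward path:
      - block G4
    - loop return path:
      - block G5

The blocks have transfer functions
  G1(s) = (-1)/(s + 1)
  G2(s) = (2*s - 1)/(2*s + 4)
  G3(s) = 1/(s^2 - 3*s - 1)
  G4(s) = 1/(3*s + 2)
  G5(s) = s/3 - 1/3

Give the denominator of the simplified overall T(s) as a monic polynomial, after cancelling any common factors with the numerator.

Reducing step by step:

Step 1 - close the feedback loop around G1, G2; result (-2*s - 4)/(2*s^2 + 8*s + 3)
Step 2 - close the feedback loop around G4, G5; result 3/(10*s + 5)
Step 3 - series reduction of [G1/(1-G1*G2)], G3, [G4/(1+G4*G5)]; result (-6*s - 12)/(20*s^5 + 30*s^4 - 220*s^3 - 285*s^2 - 115*s - 15)
No further cancellation is possible in the step-3 result, so that is T(s). Its denominator becomes monic after dividing by the leading coefficient 20.

Answer: s^5 + 3*s^4/2 - 11*s^3 - 57*s^2/4 - 23*s/4 - 3/4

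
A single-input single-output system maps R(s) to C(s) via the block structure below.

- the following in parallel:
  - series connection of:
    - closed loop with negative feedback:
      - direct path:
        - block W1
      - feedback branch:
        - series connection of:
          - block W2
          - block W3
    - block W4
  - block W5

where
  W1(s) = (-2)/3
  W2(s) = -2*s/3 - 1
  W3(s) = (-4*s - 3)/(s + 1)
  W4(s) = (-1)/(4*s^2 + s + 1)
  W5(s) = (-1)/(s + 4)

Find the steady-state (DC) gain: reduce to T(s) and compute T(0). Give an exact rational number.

The answer is -11/12.

Reasoning:
[1] multiply W2, W3 (series) = (8*s^2 + 18*s + 9)/(3*s + 3)
[2] reduce the feedback loop with forward W1 and return (W2*W3) = (6*s + 6)/(16*s^2 + 27*s + 9)
[3] series reduction of [W1/(1+W1*(W2*W3))], W4 = (-6*s - 6)/(64*s^4 + 124*s^3 + 79*s^2 + 36*s + 9)
[4] add ([W1/(1+W1*(W2*W3))]*W4), W5 (parallel) = (-64*s^4 - 124*s^3 - 85*s^2 - 66*s - 33)/(64*s^5 + 380*s^4 + 575*s^3 + 352*s^2 + 153*s + 36)
Step 4 gives the overall T(s). Then T(0) = -33/36 = -11/12.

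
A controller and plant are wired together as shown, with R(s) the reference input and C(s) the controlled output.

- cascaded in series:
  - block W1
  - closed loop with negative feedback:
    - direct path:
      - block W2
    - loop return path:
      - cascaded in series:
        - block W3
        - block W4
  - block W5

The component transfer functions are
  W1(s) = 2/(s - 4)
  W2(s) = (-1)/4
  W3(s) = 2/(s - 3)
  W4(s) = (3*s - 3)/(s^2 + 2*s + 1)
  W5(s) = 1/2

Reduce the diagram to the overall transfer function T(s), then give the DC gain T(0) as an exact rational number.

Answer: 1/8

Working:
Step 1: combine W3, W4 in series -> (6*s - 6)/(s^3 - s^2 - 5*s - 3)
Step 2: reduce the feedback loop with forward W2 and return (W3*W4) -> (-s^3 + s^2 + 5*s + 3)/(4*s^3 - 4*s^2 - 26*s - 6)
Step 3: reduce the series chain W1, [W2/(1+W2*(W3*W4))], W5 -> (-s^3 + s^2 + 5*s + 3)/(4*s^4 - 20*s^3 - 10*s^2 + 98*s + 24)
That last expression is T(s); at s = 0 only the constant terms survive, so T(0) = 3/24 = 1/8.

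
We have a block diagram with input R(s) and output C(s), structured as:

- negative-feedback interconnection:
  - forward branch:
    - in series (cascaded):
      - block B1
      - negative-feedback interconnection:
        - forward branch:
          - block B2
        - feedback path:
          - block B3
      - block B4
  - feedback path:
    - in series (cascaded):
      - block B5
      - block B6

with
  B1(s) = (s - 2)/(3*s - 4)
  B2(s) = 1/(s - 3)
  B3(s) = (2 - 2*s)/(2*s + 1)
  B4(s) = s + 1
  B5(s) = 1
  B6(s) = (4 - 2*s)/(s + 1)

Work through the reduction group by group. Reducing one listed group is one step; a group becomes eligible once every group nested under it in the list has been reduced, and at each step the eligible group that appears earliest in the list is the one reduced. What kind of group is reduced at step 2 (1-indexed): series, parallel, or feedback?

(1) feedback reduction of B2, B3
(2) multiply B1, [B2/(1+B2*B3)], B4 (series)
(3) reduce the series chain B5, B6
(4) close the feedback loop around (B1*[B2/(1+B2*B3)]*B4), (B5*B6)
Step 2: series.

Final answer: series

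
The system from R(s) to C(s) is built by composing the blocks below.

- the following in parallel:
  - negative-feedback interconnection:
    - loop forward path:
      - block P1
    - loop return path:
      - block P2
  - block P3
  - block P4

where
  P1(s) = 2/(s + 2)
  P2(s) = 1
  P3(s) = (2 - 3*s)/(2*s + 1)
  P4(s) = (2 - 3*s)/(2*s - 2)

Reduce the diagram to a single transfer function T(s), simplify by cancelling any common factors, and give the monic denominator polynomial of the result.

The answer is s^3 + 7*s^2/2 - 5*s/2 - 2.

Reasoning:
Step 1: reduce the feedback loop with forward P1 and return P2 = 2/(s + 4)
Step 2: reduce the parallel group [P1/(1+P1*P2)], P3, P4 = (-12*s^3 - 29*s^2 + 38*s - 12)/(4*s^3 + 14*s^2 - 10*s - 8)
That last expression is T(s), already simplified. Scaling its denominator by 1/4 (the reciprocal of the leading coefficient) yields the monic denominator.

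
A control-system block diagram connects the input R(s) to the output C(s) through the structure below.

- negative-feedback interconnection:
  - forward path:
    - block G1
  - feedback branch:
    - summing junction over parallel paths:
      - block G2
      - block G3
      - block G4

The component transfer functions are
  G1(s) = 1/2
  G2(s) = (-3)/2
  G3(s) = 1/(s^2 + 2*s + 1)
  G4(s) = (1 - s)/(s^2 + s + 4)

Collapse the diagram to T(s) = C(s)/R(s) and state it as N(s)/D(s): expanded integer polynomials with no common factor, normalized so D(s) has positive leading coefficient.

Step 1. combine G2, G3, G4 in parallel: (-3*s^4 - 11*s^3 - 21*s^2 - 23*s - 2)/(2*s^4 + 6*s^3 + 14*s^2 + 18*s + 8)
Step 2. collapse the loop (G1 forward, (G2+G3+G4) return), giving the overall T(s)

Answer: (2*s^4 + 6*s^3 + 14*s^2 + 18*s + 8)/(s^4 + s^3 + 7*s^2 + 13*s + 14)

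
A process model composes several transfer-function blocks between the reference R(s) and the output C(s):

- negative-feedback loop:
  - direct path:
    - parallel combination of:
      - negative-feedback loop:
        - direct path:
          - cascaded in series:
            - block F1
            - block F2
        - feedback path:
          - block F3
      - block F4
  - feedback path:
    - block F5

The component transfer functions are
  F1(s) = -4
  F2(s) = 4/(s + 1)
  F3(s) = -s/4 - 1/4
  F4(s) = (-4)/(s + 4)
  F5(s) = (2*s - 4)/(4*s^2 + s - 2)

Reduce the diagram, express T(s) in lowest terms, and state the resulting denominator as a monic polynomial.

The answer is s^4 + 21*s^3/4 + 23*s^2/20 - 27*s/10 + 74/5.

Reasoning:
(1) multiply F1, F2 (series) = (-16)/(s + 1)
(2) close the feedback loop around (F1*F2), F3 = (-16)/(5*s + 5)
(3) sum the parallel branches [(F1*F2)/(1+(F1*F2)*F3)], F4 = (-36*s - 84)/(5*s^2 + 25*s + 20)
(4) reduce the feedback loop with forward ([(F1*F2)/(1+(F1*F2)*F3)]+F4) and return F5 = (-144*s^3 - 372*s^2 - 12*s + 168)/(20*s^4 + 105*s^3 + 23*s^2 - 54*s + 296)
Step 4 gives the fully reduced T(s), with no common factor left to cancel. The denominator's leading coefficient is 20, so divide each of its coefficients by 20 to get the monic form.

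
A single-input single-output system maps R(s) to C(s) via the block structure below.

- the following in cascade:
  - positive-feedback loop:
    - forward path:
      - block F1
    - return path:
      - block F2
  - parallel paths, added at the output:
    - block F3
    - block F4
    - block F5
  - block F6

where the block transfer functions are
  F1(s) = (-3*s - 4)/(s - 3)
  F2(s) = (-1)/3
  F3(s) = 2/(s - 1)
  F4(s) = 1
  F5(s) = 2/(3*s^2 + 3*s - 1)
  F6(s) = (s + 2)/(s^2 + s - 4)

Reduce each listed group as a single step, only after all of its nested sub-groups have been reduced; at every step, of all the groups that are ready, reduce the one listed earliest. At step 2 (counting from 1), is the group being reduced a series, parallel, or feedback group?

(1) feedback reduction of F1, F2
(2) sum the parallel branches F3, F4, F5
(3) combine [F1/(1-F1*F2)], (F3+F4+F5), F6 in series
Step 2 collapses a parallel group.

Therefore the answer is parallel.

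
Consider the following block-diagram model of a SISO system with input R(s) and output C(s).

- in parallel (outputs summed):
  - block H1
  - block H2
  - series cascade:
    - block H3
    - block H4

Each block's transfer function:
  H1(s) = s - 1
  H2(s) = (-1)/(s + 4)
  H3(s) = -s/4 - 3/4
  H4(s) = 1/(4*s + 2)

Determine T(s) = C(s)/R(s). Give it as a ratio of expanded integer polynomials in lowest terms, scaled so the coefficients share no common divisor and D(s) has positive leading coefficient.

Answer: (16*s^3 + 55*s^2 - 63*s - 52)/(16*s^2 + 72*s + 32)

Working:
[1] reduce the series chain H3, H4; result (-s - 3)/(16*s + 8)
[2] reduce the parallel group H1, H2, (H3*H4), giving the overall T(s)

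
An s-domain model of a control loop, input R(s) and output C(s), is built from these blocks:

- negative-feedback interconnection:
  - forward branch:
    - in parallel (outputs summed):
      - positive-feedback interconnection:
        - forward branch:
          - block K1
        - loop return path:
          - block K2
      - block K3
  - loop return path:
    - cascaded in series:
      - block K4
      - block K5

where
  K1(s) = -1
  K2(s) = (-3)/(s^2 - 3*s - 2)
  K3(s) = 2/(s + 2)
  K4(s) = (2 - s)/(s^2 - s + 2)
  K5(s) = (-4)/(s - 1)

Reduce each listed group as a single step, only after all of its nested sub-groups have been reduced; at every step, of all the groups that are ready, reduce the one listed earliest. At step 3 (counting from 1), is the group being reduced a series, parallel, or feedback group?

[1] apply the feedback formula to K1, K2
[2] parallel reduction of [K1/(1-K1*K2)], K3
[3] reduce the series chain K4, K5
[4] close the feedback loop around ([K1/(1-K1*K2)]+K3), (K4*K5)
Step 3 collapses a series group.

Final answer: series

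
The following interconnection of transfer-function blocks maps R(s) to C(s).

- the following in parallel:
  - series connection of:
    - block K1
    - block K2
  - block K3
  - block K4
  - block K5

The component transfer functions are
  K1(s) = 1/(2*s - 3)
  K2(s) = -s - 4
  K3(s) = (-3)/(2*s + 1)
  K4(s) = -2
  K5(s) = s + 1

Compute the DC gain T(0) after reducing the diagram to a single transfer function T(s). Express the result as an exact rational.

First reduce the diagram to T(s).

Step 1: multiply K1, K2 (series); result (-s - 4)/(2*s - 3)
Step 2: reduce the parallel group (K1*K2), K3, K4, K5; result (4*s^3 - 10*s^2 - 14*s + 8)/(4*s^2 - 4*s - 3)
DC gain: substitute s = 0 into T(s) from step 2: T(0) = 8/(-3) = -8/3.

Answer: -8/3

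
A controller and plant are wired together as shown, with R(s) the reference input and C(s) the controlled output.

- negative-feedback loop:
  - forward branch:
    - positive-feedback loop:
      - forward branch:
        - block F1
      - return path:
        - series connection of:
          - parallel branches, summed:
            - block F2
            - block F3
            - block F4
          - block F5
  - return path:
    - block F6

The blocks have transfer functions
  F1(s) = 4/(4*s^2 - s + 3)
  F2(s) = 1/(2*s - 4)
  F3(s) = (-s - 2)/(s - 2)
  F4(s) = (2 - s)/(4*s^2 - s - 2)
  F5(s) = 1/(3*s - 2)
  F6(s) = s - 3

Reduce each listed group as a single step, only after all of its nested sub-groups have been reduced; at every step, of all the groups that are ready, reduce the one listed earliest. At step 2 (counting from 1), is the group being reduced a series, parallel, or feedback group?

(1) add F2, F3, F4 (parallel)
(2) reduce the series chain (F2+F3+F4), F5
(3) feedback reduction of F1, ((F2+F3+F4)*F5)
(4) reduce the feedback loop with forward [F1/(1-F1*((F2+F3+F4)*F5))] and return F6
At step 2 the group reduced is series.

Final answer: series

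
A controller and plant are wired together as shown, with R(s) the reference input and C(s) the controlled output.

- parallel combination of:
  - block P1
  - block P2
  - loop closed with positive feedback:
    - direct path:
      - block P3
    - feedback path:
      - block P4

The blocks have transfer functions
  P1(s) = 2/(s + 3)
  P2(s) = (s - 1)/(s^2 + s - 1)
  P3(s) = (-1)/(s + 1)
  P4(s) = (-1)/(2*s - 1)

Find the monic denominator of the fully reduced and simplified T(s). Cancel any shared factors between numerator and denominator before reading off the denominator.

Answer: s^5 + 9*s^4/2 + 3*s^3 - 6*s^2 - 7*s/2 + 3

Working:
1. feedback reduction of P3, P4, giving (1 - 2*s)/(2*s^2 + s - 2)
2. add P1, P2, [P3/(1-P3*P4)] (parallel), giving (4*s^4 + 4*s^3 - 12*s^2 - 5*s + 7)/(2*s^5 + 9*s^4 + 6*s^3 - 12*s^2 - 7*s + 6)
No further cancellation is possible in the step-2 result, so that is T(s). Its denominator becomes monic after dividing by the leading coefficient 2.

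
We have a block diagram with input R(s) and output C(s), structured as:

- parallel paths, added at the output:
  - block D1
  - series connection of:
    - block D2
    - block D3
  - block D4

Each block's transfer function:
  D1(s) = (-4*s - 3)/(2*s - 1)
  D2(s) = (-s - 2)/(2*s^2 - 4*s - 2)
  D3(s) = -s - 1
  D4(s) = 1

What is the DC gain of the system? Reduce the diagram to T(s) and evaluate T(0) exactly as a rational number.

(1) reduce the series chain D2, D3, giving (s^2 + 3*s + 2)/(2*s^2 - 4*s - 2)
(2) sum the parallel branches D1, (D2*D3), D4, giving (-2*s^3 + 5*s^2 + 21*s + 6)/(4*s^3 - 10*s^2 + 2)
The step-2 result is T(s). Setting s = 0: T(0) = 6/2 = 3.

Hence the answer: 3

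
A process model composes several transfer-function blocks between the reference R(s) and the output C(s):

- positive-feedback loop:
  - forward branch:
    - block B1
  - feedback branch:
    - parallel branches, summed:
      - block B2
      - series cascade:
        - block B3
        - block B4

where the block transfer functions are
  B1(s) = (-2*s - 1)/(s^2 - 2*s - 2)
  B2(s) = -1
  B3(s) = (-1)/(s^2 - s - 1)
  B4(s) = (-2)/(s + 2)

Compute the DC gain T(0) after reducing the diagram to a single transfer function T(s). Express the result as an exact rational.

Step 1. multiply B3, B4 (series) -> 2/(s^3 + s^2 - 3*s - 2)
Step 2. combine B2, (B3*B4) in parallel -> (-s^3 - s^2 + 3*s + 4)/(s^3 + s^2 - 3*s - 2)
Step 3. reduce the feedback loop with forward B1 and return (B2+(B3*B4)) -> (-2*s^4 - 3*s^3 + 5*s^2 + 7*s + 2)/(s^5 - 3*s^4 - 10*s^3 + 7*s^2 + 21*s + 8)
DC gain: substitute s = 0 into T(s) from step 3: T(0) = 2/8 = 1/4.

Answer: 1/4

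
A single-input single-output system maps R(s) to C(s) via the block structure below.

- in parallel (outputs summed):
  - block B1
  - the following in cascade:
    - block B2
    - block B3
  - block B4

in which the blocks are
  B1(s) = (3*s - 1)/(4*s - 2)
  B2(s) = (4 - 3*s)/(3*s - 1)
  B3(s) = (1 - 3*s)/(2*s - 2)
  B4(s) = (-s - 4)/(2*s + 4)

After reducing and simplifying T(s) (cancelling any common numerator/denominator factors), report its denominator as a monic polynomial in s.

[1] reduce the series chain B2, B3, giving (3*s - 4)/(2*s - 2)
[2] add B1, (B2*B3), B4 (parallel), giving (7*s^3 - 2*s^2 - 14*s + 6)/(4*s^3 + 2*s^2 - 10*s + 4)
That last expression is T(s), already simplified. Scaling its denominator by 1/4 (the reciprocal of the leading coefficient) yields the monic denominator.

Final answer: s^3 + s^2/2 - 5*s/2 + 1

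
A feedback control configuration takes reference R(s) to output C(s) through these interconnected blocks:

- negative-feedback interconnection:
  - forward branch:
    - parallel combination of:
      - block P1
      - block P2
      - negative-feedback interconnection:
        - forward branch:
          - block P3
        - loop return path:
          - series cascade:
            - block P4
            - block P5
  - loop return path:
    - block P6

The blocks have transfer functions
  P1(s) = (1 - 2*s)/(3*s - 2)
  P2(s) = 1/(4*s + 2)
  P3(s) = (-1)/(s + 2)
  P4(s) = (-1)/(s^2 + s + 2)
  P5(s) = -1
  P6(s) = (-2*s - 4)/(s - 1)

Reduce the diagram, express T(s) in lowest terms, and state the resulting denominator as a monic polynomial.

Step 1: cascade P4, P5 = 1/(s^2 + s + 2)
Step 2: apply the feedback formula to P3, (P4*P5) = (-s^2 - s - 2)/(s^3 + 3*s^2 + 4*s + 3)
Step 3: sum the parallel branches P1, P2, [P3/(1+P3*(P4*P5))] = (-8*s^5 - 33*s^4 - 33*s^3 - 30*s^2 + 17*s + 8)/(12*s^5 + 34*s^4 + 38*s^3 + 16*s^2 - 22*s - 12)
Step 4: apply the feedback formula to (P1+P2+[P3/(1+P3*(P4*P5))]), P6 = (-8*s^6 - 25*s^5 + 3*s^3 + 47*s^2 - 9*s - 8)/(28*s^6 + 120*s^5 + 202*s^4 + 170*s^3 + 48*s^2 - 74*s - 20)
The result of step 4 is T(s) in lowest terms. Its denominator has leading coefficient 28; dividing the denominator through by 28 makes it monic.

Final answer: s^6 + 30*s^5/7 + 101*s^4/14 + 85*s^3/14 + 12*s^2/7 - 37*s/14 - 5/7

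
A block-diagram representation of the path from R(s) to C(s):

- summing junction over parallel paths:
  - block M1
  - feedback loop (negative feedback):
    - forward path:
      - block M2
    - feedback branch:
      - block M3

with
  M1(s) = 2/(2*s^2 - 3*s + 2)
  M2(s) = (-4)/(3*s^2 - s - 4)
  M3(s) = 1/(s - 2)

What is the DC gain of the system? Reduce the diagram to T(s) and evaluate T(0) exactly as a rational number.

[1] reduce the feedback loop with forward M2 and return M3: (8 - 4*s)/(3*s^3 - 7*s^2 - 2*s + 4)
[2] reduce the parallel group M1, [M2/(1+M2*M3)]: (-2*s^3 + 14*s^2 - 36*s + 24)/(6*s^5 - 23*s^4 + 23*s^3 - 16*s + 8)
Evaluating the step-2 result (the overall T(s)) at s = 0 gives T(0) = 24/8 = 3.

Therefore the answer is 3.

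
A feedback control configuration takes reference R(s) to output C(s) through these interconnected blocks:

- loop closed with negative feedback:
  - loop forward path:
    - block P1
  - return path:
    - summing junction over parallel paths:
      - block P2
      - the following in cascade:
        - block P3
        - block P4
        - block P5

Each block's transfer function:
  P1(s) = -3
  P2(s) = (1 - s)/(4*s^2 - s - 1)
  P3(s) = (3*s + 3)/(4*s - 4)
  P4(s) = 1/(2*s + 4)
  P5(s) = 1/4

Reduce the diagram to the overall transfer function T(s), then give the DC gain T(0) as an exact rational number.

Step 1: series reduction of P3, P4, P5, giving (3*s + 3)/(32*s^2 + 32*s - 64)
Step 2: add P2, (P3*P4*P5) (parallel), giving (-20*s^3 + 9*s^2 + 90*s - 67)/(128*s^4 + 96*s^3 - 320*s^2 + 32*s + 64)
Step 3: close the feedback loop around P1, (P2+(P3*P4*P5)), giving (-384*s^4 - 288*s^3 + 960*s^2 - 96*s - 192)/(128*s^4 + 156*s^3 - 347*s^2 - 238*s + 265)
That last expression is T(s); at s = 0 only the constant terms survive, so T(0) = -192/265.

Hence the answer: -192/265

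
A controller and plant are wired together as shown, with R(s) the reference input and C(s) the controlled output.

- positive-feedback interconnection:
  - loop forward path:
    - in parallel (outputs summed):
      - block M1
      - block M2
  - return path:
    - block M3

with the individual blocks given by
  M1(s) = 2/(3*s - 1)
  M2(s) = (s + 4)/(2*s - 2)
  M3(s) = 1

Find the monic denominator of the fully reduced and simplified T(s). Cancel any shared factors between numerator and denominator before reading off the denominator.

Step 1. combine M1, M2 in parallel; result (3*s^2 + 15*s - 8)/(6*s^2 - 8*s + 2)
Step 2. apply the feedback formula to (M1+M2), M3; result (3*s^2 + 15*s - 8)/(3*s^2 - 23*s + 10)
No further cancellation is possible in the step-2 result, so that is T(s). Its denominator becomes monic after dividing by the leading coefficient 3.

Therefore the answer is s^2 - 23*s/3 + 10/3.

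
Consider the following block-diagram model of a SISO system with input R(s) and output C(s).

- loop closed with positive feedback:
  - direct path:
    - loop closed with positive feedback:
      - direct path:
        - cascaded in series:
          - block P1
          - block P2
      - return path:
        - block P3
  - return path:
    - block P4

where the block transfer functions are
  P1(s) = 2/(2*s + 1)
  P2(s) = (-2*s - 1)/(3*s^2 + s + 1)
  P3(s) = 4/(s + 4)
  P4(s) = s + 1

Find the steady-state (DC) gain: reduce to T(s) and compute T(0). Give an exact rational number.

Reducing step by step:

(1) combine P1, P2 in series = (-2)/(3*s^2 + s + 1)
(2) collapse the loop ((P1*P2) forward, P3 return) = (-2*s - 8)/(3*s^3 + 13*s^2 + 5*s + 12)
(3) feedback reduction of [(P1*P2)/(1-(P1*P2)*P3)], P4 = (-2*s - 8)/(3*s^3 + 15*s^2 + 15*s + 20)
DC gain: substitute s = 0 into T(s) from step 3: T(0) = -8/20 = -2/5.

Answer: -2/5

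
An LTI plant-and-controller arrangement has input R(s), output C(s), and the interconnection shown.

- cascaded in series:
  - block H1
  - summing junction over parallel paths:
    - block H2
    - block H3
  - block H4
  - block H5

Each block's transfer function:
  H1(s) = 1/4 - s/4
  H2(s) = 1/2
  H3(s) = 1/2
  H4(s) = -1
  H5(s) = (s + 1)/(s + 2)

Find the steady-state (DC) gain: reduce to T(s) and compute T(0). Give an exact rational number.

First reduce the diagram to T(s).

Step 1. add H2, H3 (parallel) gives 1
Step 2. cascade H1, (H2+H3), H4, H5 gives (s^2 - 1)/(4*s + 8)
DC gain: substitute s = 0 into T(s) from step 2: T(0) = -1/8.

Answer: -1/8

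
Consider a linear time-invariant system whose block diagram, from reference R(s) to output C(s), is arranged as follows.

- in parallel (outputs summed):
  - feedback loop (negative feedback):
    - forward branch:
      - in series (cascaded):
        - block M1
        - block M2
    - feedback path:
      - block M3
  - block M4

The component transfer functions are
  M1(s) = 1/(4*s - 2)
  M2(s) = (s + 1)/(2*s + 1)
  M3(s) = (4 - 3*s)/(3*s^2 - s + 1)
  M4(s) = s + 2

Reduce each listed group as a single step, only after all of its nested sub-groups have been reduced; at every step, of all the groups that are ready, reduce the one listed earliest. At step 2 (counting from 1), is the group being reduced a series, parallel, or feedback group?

Answer: feedback

Working:
Step 1: combine M1, M2 in series
Step 2: close the feedback loop around (M1*M2), M3
Step 3: sum the parallel branches [(M1*M2)/(1+(M1*M2)*M3)], M4
At step 2 the group reduced is feedback.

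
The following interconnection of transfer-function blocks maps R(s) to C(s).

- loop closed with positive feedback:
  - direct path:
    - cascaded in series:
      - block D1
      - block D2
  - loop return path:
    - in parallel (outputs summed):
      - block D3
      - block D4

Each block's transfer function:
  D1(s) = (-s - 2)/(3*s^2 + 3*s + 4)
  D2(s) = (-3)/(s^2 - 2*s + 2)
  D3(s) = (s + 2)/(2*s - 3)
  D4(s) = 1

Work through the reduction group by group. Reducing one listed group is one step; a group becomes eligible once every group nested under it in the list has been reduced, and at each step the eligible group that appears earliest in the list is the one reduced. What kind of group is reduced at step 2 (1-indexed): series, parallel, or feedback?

Answer: parallel

Working:
Step 1. reduce the series chain D1, D2
Step 2. combine D3, D4 in parallel
Step 3. feedback reduction of (D1*D2), (D3+D4)
At step 2 the group reduced is parallel.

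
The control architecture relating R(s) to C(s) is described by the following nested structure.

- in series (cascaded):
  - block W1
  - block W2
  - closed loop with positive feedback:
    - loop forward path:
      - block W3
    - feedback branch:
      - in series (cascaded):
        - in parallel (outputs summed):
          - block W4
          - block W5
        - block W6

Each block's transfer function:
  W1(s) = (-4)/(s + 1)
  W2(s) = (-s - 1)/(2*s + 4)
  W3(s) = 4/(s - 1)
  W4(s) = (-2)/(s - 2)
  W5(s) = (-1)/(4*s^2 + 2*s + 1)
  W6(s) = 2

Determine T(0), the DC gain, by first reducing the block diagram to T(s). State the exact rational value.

Step 1: add W4, W5 (parallel) = (-8*s^2 - 5*s)/(4*s^3 - 6*s^2 - 3*s - 2)
Step 2: reduce the series chain (W4+W5), W6 = (-16*s^2 - 10*s)/(4*s^3 - 6*s^2 - 3*s - 2)
Step 3: apply the feedback formula to W3, ((W4+W5)*W6) = (16*s^3 - 24*s^2 - 12*s - 8)/(4*s^4 - 10*s^3 + 67*s^2 + 41*s + 2)
Step 4: combine W1, W2, [W3/(1-W3*((W4+W5)*W6))] in series = (32*s^3 - 48*s^2 - 24*s - 16)/(4*s^5 - 2*s^4 + 47*s^3 + 175*s^2 + 84*s + 4)
The step-4 result is T(s). Setting s = 0: T(0) = -16/4 = -4.

Hence the answer: -4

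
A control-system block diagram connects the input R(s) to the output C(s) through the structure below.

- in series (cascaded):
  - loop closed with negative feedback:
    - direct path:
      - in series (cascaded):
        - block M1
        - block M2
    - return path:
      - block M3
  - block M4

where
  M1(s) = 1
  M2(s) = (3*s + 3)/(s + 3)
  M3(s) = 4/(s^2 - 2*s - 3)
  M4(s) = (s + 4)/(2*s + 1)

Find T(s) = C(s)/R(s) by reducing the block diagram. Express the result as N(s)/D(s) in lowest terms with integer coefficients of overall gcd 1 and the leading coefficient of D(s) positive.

Reducing step by step:

Step 1 - multiply M1, M2 (series), giving (3*s + 3)/(s + 3)
Step 2 - collapse the loop ((M1*M2) forward, M3 return), giving (3*s^2 - 6*s - 9)/(s^2 + 3)
Step 3 - multiply [(M1*M2)/(1+(M1*M2)*M3)], M4 (series): this yields T(s), and no further normalization is needed

Answer: (3*s^3 + 6*s^2 - 33*s - 36)/(2*s^3 + s^2 + 6*s + 3)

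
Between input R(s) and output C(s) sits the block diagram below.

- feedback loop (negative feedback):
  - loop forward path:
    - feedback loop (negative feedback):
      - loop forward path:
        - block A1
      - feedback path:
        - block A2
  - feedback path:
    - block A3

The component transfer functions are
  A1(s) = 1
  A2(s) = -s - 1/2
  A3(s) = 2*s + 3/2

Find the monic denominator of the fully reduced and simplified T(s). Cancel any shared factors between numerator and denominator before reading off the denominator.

First reduce the diagram to T(s).

[1] collapse the loop (A1 forward, A2 return); result (-2)/(2*s - 1)
[2] close the feedback loop around [A1/(1+A1*A2)], A3; result 1/(s + 2)
T(s) is the step-2 result (common factors already cancelled). Leading coefficient of the denominator: 1, so no rescaling is needed.

Answer: s + 2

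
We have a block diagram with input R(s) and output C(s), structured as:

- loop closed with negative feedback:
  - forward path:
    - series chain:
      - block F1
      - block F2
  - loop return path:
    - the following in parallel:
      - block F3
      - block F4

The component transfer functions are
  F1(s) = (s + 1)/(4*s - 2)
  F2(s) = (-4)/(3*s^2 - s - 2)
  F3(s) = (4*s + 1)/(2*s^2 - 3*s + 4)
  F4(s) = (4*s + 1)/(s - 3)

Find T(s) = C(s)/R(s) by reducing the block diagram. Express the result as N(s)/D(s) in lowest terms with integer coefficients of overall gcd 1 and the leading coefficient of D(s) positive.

1. multiply F1, F2 (series) = (-2*s - 2)/(6*s^3 - 5*s^2 - 3*s + 2)
2. combine F3, F4 in parallel = (8*s^3 - 6*s^2 + 2*s + 1)/(2*s^3 - 9*s^2 + 13*s - 12)
3. reduce the feedback loop with forward (F1*F2) and return (F3+F4): this yields T(s), and no further normalization is needed

Therefore the answer is (-4*s^4 + 14*s^3 - 8*s^2 - 2*s + 24)/(12*s^6 - 64*s^5 + 101*s^4 - 110*s^3 + 11*s^2 + 56*s - 26).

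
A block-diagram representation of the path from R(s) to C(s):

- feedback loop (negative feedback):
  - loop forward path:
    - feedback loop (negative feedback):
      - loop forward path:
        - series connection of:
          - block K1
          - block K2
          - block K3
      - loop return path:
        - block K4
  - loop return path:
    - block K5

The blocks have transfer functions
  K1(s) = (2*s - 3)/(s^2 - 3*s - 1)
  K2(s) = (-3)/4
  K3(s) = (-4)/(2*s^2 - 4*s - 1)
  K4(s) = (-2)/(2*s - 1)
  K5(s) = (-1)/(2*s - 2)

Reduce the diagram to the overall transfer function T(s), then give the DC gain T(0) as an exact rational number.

1. cascade K1, K2, K3: (6*s - 9)/(2*s^4 - 10*s^3 + 9*s^2 + 7*s + 1)
2. feedback reduction of (K1*K2*K3), K4: (12*s^2 - 24*s + 9)/(4*s^5 - 22*s^4 + 28*s^3 + 5*s^2 - 17*s + 17)
3. collapse the loop ([(K1*K2*K3)/(1+(K1*K2*K3)*K4)] forward, K5 return): (24*s^3 - 72*s^2 + 66*s - 18)/(8*s^6 - 52*s^5 + 100*s^4 - 46*s^3 - 56*s^2 + 92*s - 43)
Evaluating the step-3 result (the overall T(s)) at s = 0 gives T(0) = -18/(-43) = 18/43.

Therefore the answer is 18/43.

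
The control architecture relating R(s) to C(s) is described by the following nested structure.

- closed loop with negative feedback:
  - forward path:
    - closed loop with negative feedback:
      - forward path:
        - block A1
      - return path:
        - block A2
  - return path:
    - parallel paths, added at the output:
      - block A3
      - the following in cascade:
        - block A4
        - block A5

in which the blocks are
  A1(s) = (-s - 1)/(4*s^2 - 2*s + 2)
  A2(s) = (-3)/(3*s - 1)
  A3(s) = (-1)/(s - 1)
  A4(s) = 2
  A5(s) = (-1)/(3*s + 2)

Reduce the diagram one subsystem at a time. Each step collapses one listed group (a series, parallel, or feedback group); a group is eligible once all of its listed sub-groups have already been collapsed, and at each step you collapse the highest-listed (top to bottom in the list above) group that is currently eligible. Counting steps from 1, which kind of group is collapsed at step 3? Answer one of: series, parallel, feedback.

1. collapse the loop (A1 forward, A2 return)
2. multiply A4, A5 (series)
3. reduce the parallel group A3, (A4*A5)
4. apply the feedback formula to [A1/(1+A1*A2)], (A3+(A4*A5))
Step 3 collapses a parallel group.

Answer: parallel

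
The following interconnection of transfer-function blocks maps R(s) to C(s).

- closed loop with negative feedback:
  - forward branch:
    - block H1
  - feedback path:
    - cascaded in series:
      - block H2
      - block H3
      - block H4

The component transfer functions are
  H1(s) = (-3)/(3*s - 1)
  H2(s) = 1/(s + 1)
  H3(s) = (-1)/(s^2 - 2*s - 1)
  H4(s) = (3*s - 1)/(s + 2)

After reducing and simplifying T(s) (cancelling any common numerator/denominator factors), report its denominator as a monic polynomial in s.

The answer is s^5 + 2*s^4/3 - 16*s^3/3 - 16*s^2/3 + 10*s/3 - 1/3.

Reasoning:
1. cascade H2, H3, H4 = (1 - 3*s)/(s^4 + s^3 - 5*s^2 - 7*s - 2)
2. apply the feedback formula to H1, (H2*H3*H4) = (-3*s^4 - 3*s^3 + 15*s^2 + 21*s + 6)/(3*s^5 + 2*s^4 - 16*s^3 - 16*s^2 + 10*s - 1)
Step 2 gives the fully reduced T(s), with no common factor left to cancel. The denominator's leading coefficient is 3, so divide each of its coefficients by 3 to get the monic form.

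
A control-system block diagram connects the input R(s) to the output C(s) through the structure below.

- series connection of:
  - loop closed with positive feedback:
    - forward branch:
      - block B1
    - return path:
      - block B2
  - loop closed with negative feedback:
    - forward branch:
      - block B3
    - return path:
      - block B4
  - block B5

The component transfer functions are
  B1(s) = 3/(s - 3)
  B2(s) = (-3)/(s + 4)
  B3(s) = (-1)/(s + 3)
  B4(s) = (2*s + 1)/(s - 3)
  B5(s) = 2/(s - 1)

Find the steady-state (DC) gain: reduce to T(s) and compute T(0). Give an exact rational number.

Step 1: apply the feedback formula to B1, B2: (3*s + 12)/(s^2 + s - 3)
Step 2: feedback reduction of B3, B4: (3 - s)/(s^2 - 2*s - 10)
Step 3: reduce the series chain [B1/(1-B1*B2)], [B3/(1+B3*B4)], B5: (-6*s^2 - 6*s + 72)/(s^5 - 2*s^4 - 14*s^3 + 11*s^2 + 34*s - 30)
Evaluating the step-3 result (the overall T(s)) at s = 0 gives T(0) = 72/(-30) = -12/5.

Answer: -12/5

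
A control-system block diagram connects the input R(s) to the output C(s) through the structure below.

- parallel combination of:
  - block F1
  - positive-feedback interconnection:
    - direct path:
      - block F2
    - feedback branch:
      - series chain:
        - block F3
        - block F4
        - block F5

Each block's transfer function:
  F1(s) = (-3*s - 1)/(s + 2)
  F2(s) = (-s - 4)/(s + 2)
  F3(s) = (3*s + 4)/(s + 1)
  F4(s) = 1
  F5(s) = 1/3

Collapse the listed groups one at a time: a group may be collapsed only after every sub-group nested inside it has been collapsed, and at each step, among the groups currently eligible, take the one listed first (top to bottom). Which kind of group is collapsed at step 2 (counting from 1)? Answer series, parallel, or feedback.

[1] reduce the series chain F3, F4, F5
[2] apply the feedback formula to F2, (F3*F4*F5)
[3] sum the parallel branches F1, [F2/(1-F2*(F3*F4*F5))]
So the answer for step 2 is feedback.

Final answer: feedback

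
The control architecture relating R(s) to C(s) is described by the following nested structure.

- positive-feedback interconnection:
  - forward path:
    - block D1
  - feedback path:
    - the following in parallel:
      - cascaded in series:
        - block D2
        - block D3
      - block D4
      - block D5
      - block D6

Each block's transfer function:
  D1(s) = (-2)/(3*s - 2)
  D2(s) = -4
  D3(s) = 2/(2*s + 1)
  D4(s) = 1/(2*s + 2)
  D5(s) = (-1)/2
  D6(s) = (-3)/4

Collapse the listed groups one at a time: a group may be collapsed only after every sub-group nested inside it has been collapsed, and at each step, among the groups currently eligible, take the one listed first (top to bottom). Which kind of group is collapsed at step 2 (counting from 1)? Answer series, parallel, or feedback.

Answer: parallel

Working:
1. reduce the series chain D2, D3
2. reduce the parallel group (D2*D3), D4, D5, D6
3. apply the feedback formula to D1, ((D2*D3)+D4+D5+D6)
The group at step 2 is a parallel group.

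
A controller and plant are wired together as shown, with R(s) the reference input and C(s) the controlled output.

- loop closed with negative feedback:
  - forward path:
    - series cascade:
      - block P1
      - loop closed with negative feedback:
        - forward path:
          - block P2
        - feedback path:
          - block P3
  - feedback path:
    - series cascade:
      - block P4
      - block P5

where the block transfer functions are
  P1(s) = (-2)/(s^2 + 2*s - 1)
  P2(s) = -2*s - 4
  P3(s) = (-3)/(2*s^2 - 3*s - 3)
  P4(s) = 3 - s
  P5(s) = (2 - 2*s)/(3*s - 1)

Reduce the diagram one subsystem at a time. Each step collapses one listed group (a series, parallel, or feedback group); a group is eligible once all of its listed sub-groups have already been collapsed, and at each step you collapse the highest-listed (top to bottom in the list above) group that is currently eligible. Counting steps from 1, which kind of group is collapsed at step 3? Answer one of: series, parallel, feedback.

Reducing step by step:

Step 1 - feedback reduction of P2, P3
Step 2 - series reduction of P1, [P2/(1+P2*P3)]
Step 3 - combine P4, P5 in series
Step 4 - feedback reduction of (P1*[P2/(1+P2*P3)]), (P4*P5)
At step 3 the group reduced is series.

Answer: series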